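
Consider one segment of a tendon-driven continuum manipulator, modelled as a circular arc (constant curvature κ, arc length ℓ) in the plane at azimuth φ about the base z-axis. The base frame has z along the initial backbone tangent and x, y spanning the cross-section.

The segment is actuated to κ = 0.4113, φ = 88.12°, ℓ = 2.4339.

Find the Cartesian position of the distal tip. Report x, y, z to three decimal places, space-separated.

0.037 1.119 2.047

θ = κ·ℓ = 0.4113 × 2.4339 = 1.00106 rad
ρ = (1 − cos θ)/κ = (1 − 0.53941)/0.4113 = 1.11985
z = sin θ / κ = 0.84204/0.4113 = 2.04728
x = ρ cos φ = 1.11985 × cos(88.12°) = 0.03674
y = ρ sin φ = 1.11985 × sin(88.12°) = 1.11924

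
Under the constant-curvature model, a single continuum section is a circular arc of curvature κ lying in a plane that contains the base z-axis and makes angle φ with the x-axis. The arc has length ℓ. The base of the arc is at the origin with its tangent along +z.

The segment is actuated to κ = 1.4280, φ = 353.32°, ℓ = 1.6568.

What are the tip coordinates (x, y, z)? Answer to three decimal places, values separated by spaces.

1.192 -0.140 0.490

θ = κ·ℓ = 1.4280 × 1.6568 = 2.36591 rad
ρ = (1 − cos θ)/κ = (1 − -0.71394)/1.4280 = 1.20024
z = sin θ / κ = 0.70020/1.4280 = 0.49034
x = ρ cos φ = 1.20024 × cos(353.32°) = 1.19209
y = ρ sin φ = 1.20024 × sin(353.32°) = -0.13962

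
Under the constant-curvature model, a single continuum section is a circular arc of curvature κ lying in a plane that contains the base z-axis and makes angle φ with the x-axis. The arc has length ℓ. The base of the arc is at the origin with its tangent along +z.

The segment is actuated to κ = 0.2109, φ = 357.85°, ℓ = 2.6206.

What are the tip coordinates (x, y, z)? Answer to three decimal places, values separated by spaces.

0.705 -0.026 2.489

θ = κ·ℓ = 0.2109 × 2.6206 = 0.55268 rad
ρ = (1 − cos θ)/κ = (1 − 0.85112)/0.2109 = 0.70594
z = sin θ / κ = 0.52497/0.2109 = 2.48921
x = ρ cos φ = 0.70594 × cos(357.85°) = 0.70544
y = ρ sin φ = 0.70594 × sin(357.85°) = -0.02648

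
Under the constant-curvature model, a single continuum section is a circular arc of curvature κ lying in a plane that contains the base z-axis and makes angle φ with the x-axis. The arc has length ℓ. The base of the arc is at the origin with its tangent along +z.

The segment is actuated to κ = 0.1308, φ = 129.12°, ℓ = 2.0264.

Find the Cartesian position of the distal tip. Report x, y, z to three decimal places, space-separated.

-0.168 0.207 2.003

θ = κ·ℓ = 0.1308 × 2.0264 = 0.26505 rad
ρ = (1 − cos θ)/κ = (1 − 0.96508)/0.1308 = 0.26698
z = sin θ / κ = 0.26196/0.1308 = 2.00276
x = ρ cos φ = 0.26698 × cos(129.12°) = -0.16845
y = ρ sin φ = 0.26698 × sin(129.12°) = 0.20713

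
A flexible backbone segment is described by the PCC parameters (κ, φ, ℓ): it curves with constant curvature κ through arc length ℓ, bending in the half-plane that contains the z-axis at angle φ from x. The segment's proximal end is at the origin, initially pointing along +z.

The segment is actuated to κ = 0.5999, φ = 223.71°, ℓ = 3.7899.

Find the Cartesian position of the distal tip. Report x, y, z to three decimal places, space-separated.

-1.984 -1.896 1.272

θ = κ·ℓ = 0.5999 × 3.7899 = 2.27356 rad
ρ = (1 − cos θ)/κ = (1 − -0.64633)/0.5999 = 2.74434
z = sin θ / κ = 0.76306/0.5999 = 1.27198
x = ρ cos φ = 2.74434 × cos(223.71°) = -1.98374
y = ρ sin φ = 2.74434 × sin(223.71°) = -1.89636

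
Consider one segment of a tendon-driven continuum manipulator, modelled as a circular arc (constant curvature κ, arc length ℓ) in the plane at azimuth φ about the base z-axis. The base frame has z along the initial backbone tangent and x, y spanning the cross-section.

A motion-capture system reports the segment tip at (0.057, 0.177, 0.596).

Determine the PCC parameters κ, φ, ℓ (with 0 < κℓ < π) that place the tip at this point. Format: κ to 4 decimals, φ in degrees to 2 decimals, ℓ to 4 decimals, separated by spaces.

ρ = √(x²+y²) = √(0.057² + 0.177²) = 0.18595
φ = atan2(y, x) mod 360° = atan2(0.177, 0.057) = 72.1497°
|p|² = ρ² + z² = 0.18595² + 0.596² = 0.38979
κ = 2ρ / |p|² = 2×0.18595 / 0.38979 = 0.95410
θ = 2·atan2(ρ, z) = 2·atan2(0.18595, 0.596) = 0.60486 rad
ℓ = θ/κ = 0.60486/0.95410 = 0.63395

0.9541 72.15 0.6340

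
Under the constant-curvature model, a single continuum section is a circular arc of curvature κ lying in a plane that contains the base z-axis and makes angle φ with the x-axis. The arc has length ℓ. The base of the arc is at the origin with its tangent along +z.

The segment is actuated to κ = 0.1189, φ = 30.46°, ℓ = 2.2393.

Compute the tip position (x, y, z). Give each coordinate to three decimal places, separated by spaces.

0.255 0.150 2.213

θ = κ·ℓ = 0.1189 × 2.2393 = 0.26625 rad
ρ = (1 − cos θ)/κ = (1 − 0.96476)/0.1189 = 0.29635
z = sin θ / κ = 0.26312/0.1189 = 2.21294
x = ρ cos φ = 0.29635 × cos(30.46°) = 0.25545
y = ρ sin φ = 0.29635 × sin(30.46°) = 0.15023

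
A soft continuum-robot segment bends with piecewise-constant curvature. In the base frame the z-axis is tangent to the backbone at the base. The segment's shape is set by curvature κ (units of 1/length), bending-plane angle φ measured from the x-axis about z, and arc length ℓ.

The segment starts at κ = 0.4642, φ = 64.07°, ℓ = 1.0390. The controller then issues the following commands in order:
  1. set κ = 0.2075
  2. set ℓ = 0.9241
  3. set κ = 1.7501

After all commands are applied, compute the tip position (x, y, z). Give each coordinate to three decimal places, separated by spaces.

0.261 0.538 0.571

initial: κ=0.4642, φ=64.07°, ℓ=1.0390
cmd 1: set κ=0.2075 → (κ,φ,ℓ)=(0.2075,64.07°,1.0390) → tip=(0.0488,0.1003,1.0310)
cmd 2: set ℓ=0.9241 → (κ,φ,ℓ)=(0.2075,64.07°,0.9241) → tip=(0.0386,0.0794,0.9184)
cmd 3: set κ=1.7501 → (κ,φ,ℓ)=(1.7501,64.07°,0.9241) → tip=(0.2615,0.5377,0.5708)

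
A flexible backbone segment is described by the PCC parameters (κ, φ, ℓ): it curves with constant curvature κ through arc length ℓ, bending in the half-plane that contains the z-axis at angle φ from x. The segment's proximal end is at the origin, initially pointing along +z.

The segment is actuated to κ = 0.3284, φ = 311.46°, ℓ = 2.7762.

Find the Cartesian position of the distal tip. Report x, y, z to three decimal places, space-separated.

0.781 -0.885 2.407

θ = κ·ℓ = 0.3284 × 2.7762 = 0.91170 rad
ρ = (1 − cos θ)/κ = (1 − 0.61240)/0.3284 = 1.18027
z = sin θ / κ = 0.79055/0.3284 = 2.40727
x = ρ cos φ = 1.18027 × cos(311.46°) = 0.78145
y = ρ sin φ = 1.18027 × sin(311.46°) = -0.88452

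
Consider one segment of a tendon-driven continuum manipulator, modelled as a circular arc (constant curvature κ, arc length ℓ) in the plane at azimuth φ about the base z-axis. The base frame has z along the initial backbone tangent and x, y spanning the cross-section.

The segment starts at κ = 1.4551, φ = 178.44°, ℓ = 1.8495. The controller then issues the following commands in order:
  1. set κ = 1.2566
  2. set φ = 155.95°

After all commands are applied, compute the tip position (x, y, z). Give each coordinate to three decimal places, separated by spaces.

initial: κ=1.4551, φ=178.44°, ℓ=1.8495
cmd 1: set κ=1.2566 → (κ,φ,ℓ)=(1.2566,178.44°,1.8495) → tip=(-1.3397,0.0365,0.5805)
cmd 2: set φ=155.95° → (κ,φ,ℓ)=(1.2566,155.95°,1.8495) → tip=(-1.2238,0.5462,0.5805)

-1.224 0.546 0.580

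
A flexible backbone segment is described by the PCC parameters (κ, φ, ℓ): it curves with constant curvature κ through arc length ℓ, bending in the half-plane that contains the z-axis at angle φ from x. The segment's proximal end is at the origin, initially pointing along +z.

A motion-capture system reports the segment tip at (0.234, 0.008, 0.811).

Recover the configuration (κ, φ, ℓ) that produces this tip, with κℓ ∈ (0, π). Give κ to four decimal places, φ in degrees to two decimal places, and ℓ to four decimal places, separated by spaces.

0.6572 1.96 0.8553

ρ = √(x²+y²) = √(0.234² + 0.008²) = 0.23414
φ = atan2(y, x) mod 360° = atan2(0.008, 0.234) = 1.9581°
|p|² = ρ² + z² = 0.23414² + 0.811² = 0.71254
κ = 2ρ / |p|² = 2×0.23414 / 0.71254 = 0.65719
θ = 2·atan2(ρ, z) = 2·atan2(0.23414, 0.811) = 0.56212 rad
ℓ = θ/κ = 0.56212/0.65719 = 0.85534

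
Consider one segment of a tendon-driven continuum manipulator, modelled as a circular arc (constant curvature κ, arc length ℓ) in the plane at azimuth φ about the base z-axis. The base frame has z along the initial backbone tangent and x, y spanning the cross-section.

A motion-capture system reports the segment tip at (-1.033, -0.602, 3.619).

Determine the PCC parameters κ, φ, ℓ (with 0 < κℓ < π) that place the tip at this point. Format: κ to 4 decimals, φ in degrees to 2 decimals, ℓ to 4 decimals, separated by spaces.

ρ = √(x²+y²) = √(-1.033² + -0.602²) = 1.19561
φ = atan2(y, x) mod 360° = atan2(-0.602, -1.033) = 210.2323°
|p|² = ρ² + z² = 1.19561² + 3.619² = 14.52665
κ = 2ρ / |p|² = 2×1.19561 / 14.52665 = 0.16461
θ = 2·atan2(ρ, z) = 2·atan2(1.19561, 3.619) = 0.63816 rad
ℓ = θ/κ = 0.63816/0.16461 = 3.87684

0.1646 210.23 3.8768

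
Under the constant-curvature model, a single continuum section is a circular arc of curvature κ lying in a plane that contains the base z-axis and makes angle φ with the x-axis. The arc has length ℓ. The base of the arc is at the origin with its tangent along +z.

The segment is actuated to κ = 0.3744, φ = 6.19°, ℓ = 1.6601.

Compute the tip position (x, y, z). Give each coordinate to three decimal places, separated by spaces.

0.497 0.054 1.555

θ = κ·ℓ = 0.3744 × 1.6601 = 0.62154 rad
ρ = (1 − cos θ)/κ = (1 − 0.81298)/0.3744 = 0.49951
z = sin θ / κ = 0.58229/0.3744 = 1.55526
x = ρ cos φ = 0.49951 × cos(6.19°) = 0.49660
y = ρ sin φ = 0.49951 × sin(6.19°) = 0.05386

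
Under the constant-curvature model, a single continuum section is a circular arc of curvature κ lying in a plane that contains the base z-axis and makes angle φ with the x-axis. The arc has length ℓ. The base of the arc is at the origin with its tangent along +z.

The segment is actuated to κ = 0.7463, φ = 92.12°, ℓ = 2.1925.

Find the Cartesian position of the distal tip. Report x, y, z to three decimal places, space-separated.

-0.053 1.427 1.337

θ = κ·ℓ = 0.7463 × 2.1925 = 1.63626 rad
ρ = (1 − cos θ)/κ = (1 − -0.06542)/0.7463 = 1.42760
z = sin θ / κ = 0.99786/0.7463 = 1.33707
x = ρ cos φ = 1.42760 × cos(92.12°) = -0.05281
y = ρ sin φ = 1.42760 × sin(92.12°) = 1.42663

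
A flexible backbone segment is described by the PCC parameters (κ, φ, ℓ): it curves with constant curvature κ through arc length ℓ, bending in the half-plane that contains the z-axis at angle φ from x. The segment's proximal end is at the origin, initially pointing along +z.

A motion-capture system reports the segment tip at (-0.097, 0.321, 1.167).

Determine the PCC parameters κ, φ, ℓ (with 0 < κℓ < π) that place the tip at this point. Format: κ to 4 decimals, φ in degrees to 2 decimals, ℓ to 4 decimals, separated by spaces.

0.4549 106.81 1.2302

ρ = √(x²+y²) = √(-0.097² + 0.321²) = 0.33534
φ = atan2(y, x) mod 360° = atan2(0.321, -0.097) = 106.8138°
|p|² = ρ² + z² = 0.33534² + 1.167² = 1.47434
κ = 2ρ / |p|² = 2×0.33534 / 1.47434 = 0.45490
θ = 2·atan2(ρ, z) = 2·atan2(0.33534, 1.167) = 0.55962 rad
ℓ = θ/κ = 0.55962/0.45490 = 1.23021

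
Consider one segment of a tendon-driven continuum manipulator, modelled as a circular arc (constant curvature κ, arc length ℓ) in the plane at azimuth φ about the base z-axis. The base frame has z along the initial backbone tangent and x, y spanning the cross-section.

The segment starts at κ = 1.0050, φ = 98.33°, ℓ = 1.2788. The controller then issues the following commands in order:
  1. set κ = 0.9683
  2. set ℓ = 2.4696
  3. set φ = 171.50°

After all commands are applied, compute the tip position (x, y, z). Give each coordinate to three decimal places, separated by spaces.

-1.769 0.264 0.704

initial: κ=1.0050, φ=98.33°, ℓ=1.2788
cmd 1: set κ=0.9683 → (κ,φ,ℓ)=(0.9683,98.33°,1.2788) → tip=(-0.1008,0.6883,0.9762)
cmd 2: set ℓ=2.4696 → (κ,φ,ℓ)=(0.9683,98.33°,2.4696) → tip=(-0.2591,1.7693,0.7042)
cmd 3: set φ=171.50° → (κ,φ,ℓ)=(0.9683,171.50°,2.4696) → tip=(-1.7685,0.2643,0.7042)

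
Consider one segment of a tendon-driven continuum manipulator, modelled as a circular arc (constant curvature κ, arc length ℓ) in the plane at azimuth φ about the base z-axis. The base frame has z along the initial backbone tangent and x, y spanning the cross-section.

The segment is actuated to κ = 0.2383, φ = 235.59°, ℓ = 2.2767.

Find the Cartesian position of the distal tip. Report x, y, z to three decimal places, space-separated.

θ = κ·ℓ = 0.2383 × 2.2767 = 0.54254 rad
ρ = (1 − cos θ)/κ = (1 − 0.85640)/0.2383 = 0.60260
z = sin θ / κ = 0.51631/0.2383 = 2.16664
x = ρ cos φ = 0.60260 × cos(235.59°) = -0.34053
y = ρ sin φ = 0.60260 × sin(235.59°) = -0.49715

-0.341 -0.497 2.167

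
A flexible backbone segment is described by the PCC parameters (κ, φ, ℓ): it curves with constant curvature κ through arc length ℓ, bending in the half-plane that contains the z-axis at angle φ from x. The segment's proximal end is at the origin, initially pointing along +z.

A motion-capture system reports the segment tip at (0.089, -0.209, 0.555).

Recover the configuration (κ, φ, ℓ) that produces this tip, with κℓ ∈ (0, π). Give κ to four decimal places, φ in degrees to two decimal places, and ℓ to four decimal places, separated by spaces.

1.2633 293.07 0.6150

ρ = √(x²+y²) = √(0.089² + -0.209²) = 0.22716
φ = atan2(y, x) mod 360° = atan2(-0.209, 0.089) = 293.0661°
|p|² = ρ² + z² = 0.22716² + 0.555² = 0.35963
κ = 2ρ / |p|² = 2×0.22716 / 0.35963 = 1.26331
θ = 2·atan2(ρ, z) = 2·atan2(0.22716, 0.555) = 0.77699 rad
ℓ = θ/κ = 0.77699/1.26331 = 0.61504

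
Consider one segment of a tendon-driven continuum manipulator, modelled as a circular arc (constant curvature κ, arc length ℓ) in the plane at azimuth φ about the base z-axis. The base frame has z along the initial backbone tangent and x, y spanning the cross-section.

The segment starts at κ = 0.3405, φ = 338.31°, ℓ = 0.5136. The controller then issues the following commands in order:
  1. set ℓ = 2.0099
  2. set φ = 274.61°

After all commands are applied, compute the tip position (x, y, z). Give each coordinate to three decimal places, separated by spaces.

initial: κ=0.3405, φ=338.31°, ℓ=0.5136
cmd 1: set ℓ=2.0099 → (κ,φ,ℓ)=(0.3405,338.31°,2.0099) → tip=(0.6145,-0.2444,1.8566)
cmd 2: set φ=274.61° → (κ,φ,ℓ)=(0.3405,274.61°,2.0099) → tip=(0.0532,-0.6592,1.8566)

0.053 -0.659 1.857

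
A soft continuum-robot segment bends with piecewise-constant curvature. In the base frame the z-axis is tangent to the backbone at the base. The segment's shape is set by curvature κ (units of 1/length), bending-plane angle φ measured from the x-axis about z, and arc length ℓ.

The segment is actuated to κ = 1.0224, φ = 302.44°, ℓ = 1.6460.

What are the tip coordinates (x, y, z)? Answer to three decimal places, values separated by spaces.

θ = κ·ℓ = 1.0224 × 1.6460 = 1.68287 rad
ρ = (1 − cos θ)/κ = (1 − -0.11184)/1.0224 = 1.08748
z = sin θ / κ = 0.99373/1.0224 = 0.97195
x = ρ cos φ = 1.08748 × cos(302.44°) = 0.58334
y = ρ sin φ = 1.08748 × sin(302.44°) = -0.91778

0.583 -0.918 0.972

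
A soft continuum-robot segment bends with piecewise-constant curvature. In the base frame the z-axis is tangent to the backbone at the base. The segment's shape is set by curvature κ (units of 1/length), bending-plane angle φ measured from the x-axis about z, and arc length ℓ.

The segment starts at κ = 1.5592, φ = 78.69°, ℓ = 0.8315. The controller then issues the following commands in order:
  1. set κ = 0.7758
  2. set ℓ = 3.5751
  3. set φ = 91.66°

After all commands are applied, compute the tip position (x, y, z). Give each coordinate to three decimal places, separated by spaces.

initial: κ=1.5592, φ=78.69°, ℓ=0.8315
cmd 1: set κ=0.7758 → (κ,φ,ℓ)=(0.7758,78.69°,0.8315) → tip=(0.0508,0.2540,0.7750)
cmd 2: set ℓ=3.5751 → (κ,φ,ℓ)=(0.7758,78.69°,3.5751) → tip=(0.4887,2.4433,0.4638)
cmd 3: set φ=91.66° → (κ,φ,ℓ)=(0.7758,91.66°,3.5751) → tip=(-0.0722,2.4906,0.4638)

-0.072 2.491 0.464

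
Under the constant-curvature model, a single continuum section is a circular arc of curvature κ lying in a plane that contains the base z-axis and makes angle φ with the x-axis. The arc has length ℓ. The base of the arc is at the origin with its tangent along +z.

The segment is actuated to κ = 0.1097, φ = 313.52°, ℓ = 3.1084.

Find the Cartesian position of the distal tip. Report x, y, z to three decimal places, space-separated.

0.361 -0.381 3.049

θ = κ·ℓ = 0.1097 × 3.1084 = 0.34099 rad
ρ = (1 − cos θ)/κ = (1 − 0.94242)/0.1097 = 0.52485
z = sin θ / κ = 0.33442/0.1097 = 3.04851
x = ρ cos φ = 0.52485 × cos(313.52°) = 0.36142
y = ρ sin φ = 0.52485 × sin(313.52°) = -0.38059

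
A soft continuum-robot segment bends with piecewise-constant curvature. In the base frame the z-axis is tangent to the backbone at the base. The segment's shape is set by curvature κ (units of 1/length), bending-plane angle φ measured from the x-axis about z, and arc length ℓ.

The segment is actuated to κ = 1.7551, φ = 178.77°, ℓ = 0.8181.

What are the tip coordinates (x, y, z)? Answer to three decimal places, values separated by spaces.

θ = κ·ℓ = 1.7551 × 0.8181 = 1.43585 rad
ρ = (1 − cos θ)/κ = (1 − 0.13454)/1.7551 = 0.49311
z = sin θ / κ = 0.99091/1.7551 = 0.56459
x = ρ cos φ = 0.49311 × cos(178.77°) = -0.49300
y = ρ sin φ = 0.49311 × sin(178.77°) = 0.01059

-0.493 0.011 0.565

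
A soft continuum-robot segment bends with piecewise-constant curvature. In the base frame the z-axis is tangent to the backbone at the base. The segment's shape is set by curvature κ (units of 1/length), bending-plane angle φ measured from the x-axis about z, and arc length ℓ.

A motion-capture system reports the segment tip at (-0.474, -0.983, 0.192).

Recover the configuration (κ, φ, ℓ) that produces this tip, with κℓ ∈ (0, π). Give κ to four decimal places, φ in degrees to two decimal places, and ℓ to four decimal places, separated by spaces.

ρ = √(x²+y²) = √(-0.474² + -0.983²) = 1.09131
φ = atan2(y, x) mod 360° = atan2(-0.983, -0.474) = 244.2568°
|p|² = ρ² + z² = 1.09131² + 0.192² = 1.22783
κ = 2ρ / |p|² = 2×1.09131 / 1.22783 = 1.77763
θ = 2·atan2(ρ, z) = 2·atan2(1.09131, 0.192) = 2.79329 rad
ℓ = θ/κ = 2.79329/1.77763 = 1.57135

1.7776 244.26 1.5714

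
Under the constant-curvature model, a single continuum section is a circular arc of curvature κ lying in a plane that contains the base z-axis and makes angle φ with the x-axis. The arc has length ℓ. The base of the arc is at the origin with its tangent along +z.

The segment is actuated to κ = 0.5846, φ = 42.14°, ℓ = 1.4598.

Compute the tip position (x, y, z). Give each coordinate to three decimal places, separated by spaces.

θ = κ·ℓ = 0.5846 × 1.4598 = 0.85340 rad
ρ = (1 − cos θ)/κ = (1 − 0.65743)/0.5846 = 0.58600
z = sin θ / κ = 0.75352/0.5846 = 1.28895
x = ρ cos φ = 0.58600 × cos(42.14°) = 0.43452
y = ρ sin φ = 0.58600 × sin(42.14°) = 0.39317

0.435 0.393 1.289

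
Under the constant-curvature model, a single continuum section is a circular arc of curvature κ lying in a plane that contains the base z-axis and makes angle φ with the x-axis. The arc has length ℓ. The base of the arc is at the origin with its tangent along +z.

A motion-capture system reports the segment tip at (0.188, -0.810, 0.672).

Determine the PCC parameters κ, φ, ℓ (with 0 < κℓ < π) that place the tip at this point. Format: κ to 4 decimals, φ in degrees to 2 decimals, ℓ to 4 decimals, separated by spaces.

1.4550 283.07 1.2249

ρ = √(x²+y²) = √(0.188² + -0.810²) = 0.83153
φ = atan2(y, x) mod 360° = atan2(-0.810, 0.188) = 283.0669°
|p|² = ρ² + z² = 0.83153² + 0.672² = 1.14303
κ = 2ρ / |p|² = 2×0.83153 / 1.14303 = 1.45496
θ = 2·atan2(ρ, z) = 2·atan2(0.83153, 0.672) = 1.78221 rad
ℓ = θ/κ = 1.78221/1.45496 = 1.22492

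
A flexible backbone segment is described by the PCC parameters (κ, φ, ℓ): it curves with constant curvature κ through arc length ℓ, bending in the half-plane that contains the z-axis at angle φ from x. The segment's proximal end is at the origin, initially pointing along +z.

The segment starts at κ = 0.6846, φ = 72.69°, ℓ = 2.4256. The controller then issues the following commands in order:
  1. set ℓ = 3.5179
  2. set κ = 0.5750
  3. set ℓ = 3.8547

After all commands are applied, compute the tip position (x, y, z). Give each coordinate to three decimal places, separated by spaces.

0.829 2.659 1.389

initial: κ=0.6846, φ=72.69°, ℓ=2.4256
cmd 1: set ℓ=3.5179 → (κ,φ,ℓ)=(0.6846,72.69°,3.5179) → tip=(0.7575,2.4307,0.9776)
cmd 2: set κ=0.5750 → (κ,φ,ℓ)=(0.5750,72.69°,3.5179) → tip=(0.7435,2.3855,1.5645)
cmd 3: set ℓ=3.8547 → (κ,φ,ℓ)=(0.5750,72.69°,3.8547) → tip=(0.8288,2.6594,1.3891)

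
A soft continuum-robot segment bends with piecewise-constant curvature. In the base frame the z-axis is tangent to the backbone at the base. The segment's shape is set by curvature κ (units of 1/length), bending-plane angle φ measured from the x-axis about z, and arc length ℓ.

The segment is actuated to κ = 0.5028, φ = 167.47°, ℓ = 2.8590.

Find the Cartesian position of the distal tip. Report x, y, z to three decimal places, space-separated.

-1.683 0.374 1.971

θ = κ·ℓ = 0.5028 × 2.8590 = 1.43751 rad
ρ = (1 − cos θ)/κ = (1 − 0.13290)/0.5028 = 1.72455
z = sin θ / κ = 0.99113/0.5028 = 1.97122
x = ρ cos φ = 1.72455 × cos(167.47°) = -1.68347
y = ρ sin φ = 1.72455 × sin(167.47°) = 0.37414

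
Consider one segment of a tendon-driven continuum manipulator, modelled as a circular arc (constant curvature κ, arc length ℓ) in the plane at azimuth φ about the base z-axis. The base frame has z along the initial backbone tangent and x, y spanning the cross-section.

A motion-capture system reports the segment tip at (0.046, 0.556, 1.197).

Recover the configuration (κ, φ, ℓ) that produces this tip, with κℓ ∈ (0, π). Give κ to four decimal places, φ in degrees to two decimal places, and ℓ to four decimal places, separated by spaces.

ρ = √(x²+y²) = √(0.046² + 0.556²) = 0.55790
φ = atan2(y, x) mod 360° = atan2(0.556, 0.046) = 85.2705°
|p|² = ρ² + z² = 0.55790² + 1.197² = 1.74406
κ = 2ρ / |p|² = 2×0.55790 / 1.74406 = 0.63977
θ = 2·atan2(ρ, z) = 2·atan2(0.55790, 1.197) = 0.87229 rad
ℓ = θ/κ = 0.87229/0.63977 = 1.36345

0.6398 85.27 1.3634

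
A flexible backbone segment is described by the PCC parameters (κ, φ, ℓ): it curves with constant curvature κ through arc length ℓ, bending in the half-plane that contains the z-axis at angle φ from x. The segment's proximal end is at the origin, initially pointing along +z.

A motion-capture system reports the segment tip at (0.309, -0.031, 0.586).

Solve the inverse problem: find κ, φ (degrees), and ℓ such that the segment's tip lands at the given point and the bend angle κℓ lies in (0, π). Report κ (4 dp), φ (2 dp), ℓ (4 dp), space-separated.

ρ = √(x²+y²) = √(0.309² + -0.031²) = 0.31055
φ = atan2(y, x) mod 360° = atan2(-0.031, 0.309) = 354.2710°
|p|² = ρ² + z² = 0.31055² + 0.586² = 0.43984
κ = 2ρ / |p|² = 2×0.31055 / 0.43984 = 1.41212
θ = 2·atan2(ρ, z) = 2·atan2(0.31055, 0.586) = 0.97464 rad
ℓ = θ/κ = 0.97464/1.41212 = 0.69020

1.4121 354.27 0.6902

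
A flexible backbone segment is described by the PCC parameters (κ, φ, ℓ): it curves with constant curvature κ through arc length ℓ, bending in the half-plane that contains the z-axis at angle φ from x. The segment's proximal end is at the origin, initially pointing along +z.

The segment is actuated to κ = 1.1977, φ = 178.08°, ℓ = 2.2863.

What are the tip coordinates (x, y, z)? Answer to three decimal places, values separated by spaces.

-1.602 0.054 0.328

θ = κ·ℓ = 1.1977 × 2.2863 = 2.73830 rad
ρ = (1 − cos θ)/κ = (1 − -0.91977)/1.1977 = 1.60288
z = sin θ / κ = 0.39245/1.1977 = 0.32767
x = ρ cos φ = 1.60288 × cos(178.08°) = -1.60198
y = ρ sin φ = 1.60288 × sin(178.08°) = 0.05370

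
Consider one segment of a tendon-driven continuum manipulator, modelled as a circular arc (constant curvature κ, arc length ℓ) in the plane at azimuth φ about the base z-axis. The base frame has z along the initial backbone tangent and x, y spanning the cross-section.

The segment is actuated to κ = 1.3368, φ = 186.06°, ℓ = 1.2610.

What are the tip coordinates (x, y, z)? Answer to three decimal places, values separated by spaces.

-0.829 -0.088 0.743

θ = κ·ℓ = 1.3368 × 1.2610 = 1.68570 rad
ρ = (1 − cos θ)/κ = (1 − -0.11466)/1.3368 = 0.83382
z = sin θ / κ = 0.99341/1.3368 = 0.74312
x = ρ cos φ = 0.83382 × cos(186.06°) = -0.82916
y = ρ sin φ = 0.83382 × sin(186.06°) = -0.08803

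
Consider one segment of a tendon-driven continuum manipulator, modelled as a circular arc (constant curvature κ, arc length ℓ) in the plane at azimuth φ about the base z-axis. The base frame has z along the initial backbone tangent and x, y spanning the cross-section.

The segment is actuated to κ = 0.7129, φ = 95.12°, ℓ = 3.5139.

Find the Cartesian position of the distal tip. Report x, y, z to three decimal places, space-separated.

θ = κ·ℓ = 0.7129 × 3.5139 = 2.50506 rad
ρ = (1 − cos θ)/κ = (1 − -0.80416)/0.7129 = 2.53074
z = sin θ / κ = 0.59441/0.7129 = 0.83379
x = ρ cos φ = 2.53074 × cos(95.12°) = -0.22585
y = ρ sin φ = 2.53074 × sin(95.12°) = 2.52064

-0.226 2.521 0.834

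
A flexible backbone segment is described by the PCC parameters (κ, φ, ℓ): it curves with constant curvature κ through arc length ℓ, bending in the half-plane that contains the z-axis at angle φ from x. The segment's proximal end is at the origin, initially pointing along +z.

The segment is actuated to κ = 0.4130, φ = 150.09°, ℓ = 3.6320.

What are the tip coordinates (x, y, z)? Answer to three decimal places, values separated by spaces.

θ = κ·ℓ = 0.4130 × 3.6320 = 1.50002 rad
ρ = (1 − cos θ)/κ = (1 − 0.07072)/0.4130 = 2.25007
z = sin θ / κ = 0.99750/0.4130 = 2.41524
x = ρ cos φ = 2.25007 × cos(150.09°) = -1.95038
y = ρ sin φ = 2.25007 × sin(150.09°) = 1.12197

-1.950 1.122 2.415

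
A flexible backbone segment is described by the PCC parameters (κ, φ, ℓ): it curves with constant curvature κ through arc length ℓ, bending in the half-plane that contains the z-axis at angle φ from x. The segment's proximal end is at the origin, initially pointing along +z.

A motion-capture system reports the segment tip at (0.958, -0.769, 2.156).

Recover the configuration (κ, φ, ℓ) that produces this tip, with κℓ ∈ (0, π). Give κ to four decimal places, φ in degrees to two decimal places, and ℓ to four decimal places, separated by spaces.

0.3990 321.25 2.5959

ρ = √(x²+y²) = √(0.958² + -0.769²) = 1.22846
φ = atan2(y, x) mod 360° = atan2(-0.769, 0.958) = 321.2455°
|p|² = ρ² + z² = 1.22846² + 2.156² = 6.15746
κ = 2ρ / |p|² = 2×1.22846 / 6.15746 = 0.39902
θ = 2·atan2(ρ, z) = 2·atan2(1.22846, 2.156) = 1.03582 rad
ℓ = θ/κ = 1.03582/0.39902 = 2.59593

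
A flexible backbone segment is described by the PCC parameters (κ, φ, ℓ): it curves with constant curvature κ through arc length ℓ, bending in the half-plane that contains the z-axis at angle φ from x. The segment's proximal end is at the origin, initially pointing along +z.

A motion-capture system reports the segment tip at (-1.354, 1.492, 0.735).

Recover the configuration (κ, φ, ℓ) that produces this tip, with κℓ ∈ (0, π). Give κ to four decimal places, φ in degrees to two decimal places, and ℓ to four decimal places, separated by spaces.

ρ = √(x²+y²) = √(-1.354² + 1.492²) = 2.01479
φ = atan2(y, x) mod 360° = atan2(1.492, -1.354) = 132.2240°
|p|² = ρ² + z² = 2.01479² + 0.735² = 4.59960
κ = 2ρ / |p|² = 2×2.01479 / 4.59960 = 0.87607
θ = 2·atan2(ρ, z) = 2·atan2(2.01479, 0.735) = 2.44199 rad
ℓ = θ/κ = 2.44199/0.87607 = 2.78744

0.8761 132.22 2.7874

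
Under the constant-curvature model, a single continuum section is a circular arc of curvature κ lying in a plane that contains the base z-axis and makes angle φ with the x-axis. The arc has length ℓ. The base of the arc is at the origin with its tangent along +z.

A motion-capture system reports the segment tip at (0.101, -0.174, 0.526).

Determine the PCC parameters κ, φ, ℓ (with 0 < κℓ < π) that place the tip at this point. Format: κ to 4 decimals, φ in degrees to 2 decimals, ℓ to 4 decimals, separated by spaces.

1.2687 300.13 0.5759

ρ = √(x²+y²) = √(0.101² + -0.174²) = 0.20119
φ = atan2(y, x) mod 360° = atan2(-0.174, 0.101) = 300.1334°
|p|² = ρ² + z² = 0.20119² + 0.526² = 0.31715
κ = 2ρ / |p|² = 2×0.20119 / 0.31715 = 1.26872
θ = 2·atan2(ρ, z) = 2·atan2(0.20119, 0.526) = 0.73064 rad
ℓ = θ/κ = 0.73064/1.26872 = 0.57589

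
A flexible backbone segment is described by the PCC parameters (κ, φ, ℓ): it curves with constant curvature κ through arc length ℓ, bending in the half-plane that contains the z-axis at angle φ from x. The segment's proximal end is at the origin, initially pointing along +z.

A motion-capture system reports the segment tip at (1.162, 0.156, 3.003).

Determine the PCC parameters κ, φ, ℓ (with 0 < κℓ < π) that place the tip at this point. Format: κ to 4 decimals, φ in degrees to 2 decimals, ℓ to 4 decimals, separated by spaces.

ρ = √(x²+y²) = √(1.162² + 0.156²) = 1.17242
φ = atan2(y, x) mod 360° = atan2(0.156, 1.162) = 7.6463°
|p|² = ρ² + z² = 1.17242² + 3.003² = 10.39259
κ = 2ρ / |p|² = 2×1.17242 / 10.39259 = 0.22563
θ = 2·atan2(ρ, z) = 2·atan2(1.17242, 3.003) = 0.74444 rad
ℓ = θ/κ = 0.74444/0.22563 = 3.29942

0.2256 7.65 3.2994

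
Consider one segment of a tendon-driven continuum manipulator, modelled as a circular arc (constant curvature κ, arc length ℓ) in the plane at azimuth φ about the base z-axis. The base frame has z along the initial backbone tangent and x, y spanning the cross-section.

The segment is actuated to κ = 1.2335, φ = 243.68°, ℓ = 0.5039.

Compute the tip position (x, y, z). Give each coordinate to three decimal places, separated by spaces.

θ = κ·ℓ = 1.2335 × 0.5039 = 0.62156 rad
ρ = (1 − cos θ)/κ = (1 − 0.81297)/1.2335 = 0.15162
z = sin θ / κ = 0.58230/1.2335 = 0.47208
x = ρ cos φ = 0.15162 × cos(243.68°) = -0.06723
y = ρ sin φ = 0.15162 × sin(243.68°) = -0.13591

-0.067 -0.136 0.472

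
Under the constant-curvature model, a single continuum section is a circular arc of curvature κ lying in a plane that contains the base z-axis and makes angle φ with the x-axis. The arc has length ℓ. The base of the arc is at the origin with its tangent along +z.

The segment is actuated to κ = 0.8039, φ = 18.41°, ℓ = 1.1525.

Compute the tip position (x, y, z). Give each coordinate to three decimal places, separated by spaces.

θ = κ·ℓ = 0.8039 × 1.1525 = 0.92649 rad
ρ = (1 − cos θ)/κ = (1 − 0.60064)/0.8039 = 0.49678
z = sin θ / κ = 0.79952/0.8039 = 0.99455
x = ρ cos φ = 0.49678 × cos(18.41°) = 0.47135
y = ρ sin φ = 0.49678 × sin(18.41°) = 0.15689

0.471 0.157 0.995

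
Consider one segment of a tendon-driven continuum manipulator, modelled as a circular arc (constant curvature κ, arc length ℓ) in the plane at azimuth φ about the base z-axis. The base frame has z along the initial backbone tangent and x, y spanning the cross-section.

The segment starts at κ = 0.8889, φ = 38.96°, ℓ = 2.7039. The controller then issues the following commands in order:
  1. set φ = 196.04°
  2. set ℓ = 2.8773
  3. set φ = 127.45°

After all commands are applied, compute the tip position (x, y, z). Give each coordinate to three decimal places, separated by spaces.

initial: κ=0.8889, φ=38.96°, ℓ=2.7039
cmd 1: set φ=196.04° → (κ,φ,ℓ)=(0.8889,196.04°,2.7039) → tip=(-1.8810,-0.5408,0.7570)
cmd 2: set ℓ=2.8773 → (κ,φ,ℓ)=(0.8889,196.04°,2.8773) → tip=(-1.9832,-0.5702,0.6202)
cmd 3: set φ=127.45° → (κ,φ,ℓ)=(0.8889,127.45°,2.8773) → tip=(-1.2548,1.6382,0.6202)

-1.255 1.638 0.620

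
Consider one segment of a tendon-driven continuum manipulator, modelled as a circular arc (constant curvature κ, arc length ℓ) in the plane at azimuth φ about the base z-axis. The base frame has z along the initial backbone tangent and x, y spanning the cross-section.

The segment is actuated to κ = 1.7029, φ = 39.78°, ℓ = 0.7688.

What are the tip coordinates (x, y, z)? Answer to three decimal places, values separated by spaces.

θ = κ·ℓ = 1.7029 × 0.7688 = 1.30919 rad
ρ = (1 − cos θ)/κ = (1 − 0.25863)/1.7029 = 0.43536
z = sin θ / κ = 0.96598/1.7029 = 0.56725
x = ρ cos φ = 0.43536 × cos(39.78°) = 0.33457
y = ρ sin φ = 0.43536 × sin(39.78°) = 0.27856

0.335 0.279 0.567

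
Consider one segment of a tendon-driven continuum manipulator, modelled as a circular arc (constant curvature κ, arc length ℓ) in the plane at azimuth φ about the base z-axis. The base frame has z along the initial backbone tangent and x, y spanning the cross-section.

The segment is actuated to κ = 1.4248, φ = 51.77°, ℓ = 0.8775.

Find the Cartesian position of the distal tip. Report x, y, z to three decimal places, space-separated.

0.297 0.378 0.666

θ = κ·ℓ = 1.4248 × 0.8775 = 1.25026 rad
ρ = (1 − cos θ)/κ = (1 − 0.31507)/1.4248 = 0.48072
z = sin θ / κ = 0.94907/1.4248 = 0.66611
x = ρ cos φ = 0.48072 × cos(51.77°) = 0.29748
y = ρ sin φ = 0.48072 × sin(51.77°) = 0.37762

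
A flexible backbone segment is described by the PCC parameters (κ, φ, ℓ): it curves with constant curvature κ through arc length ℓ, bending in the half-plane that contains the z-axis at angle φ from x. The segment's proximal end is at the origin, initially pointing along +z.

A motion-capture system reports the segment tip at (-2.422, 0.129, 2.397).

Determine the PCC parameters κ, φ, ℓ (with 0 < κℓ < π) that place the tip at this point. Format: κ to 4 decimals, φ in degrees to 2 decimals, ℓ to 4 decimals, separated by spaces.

ρ = √(x²+y²) = √(-2.422² + 0.129²) = 2.42543
φ = atan2(y, x) mod 360° = atan2(0.129, -2.422) = 176.9512°
|p|² = ρ² + z² = 2.42543² + 2.397² = 11.62833
κ = 2ρ / |p|² = 2×2.42543 / 11.62833 = 0.41716
θ = 2·atan2(ρ, z) = 2·atan2(2.42543, 2.397) = 1.58259 rad
ℓ = θ/κ = 1.58259/0.41716 = 3.79373

0.4172 176.95 3.7937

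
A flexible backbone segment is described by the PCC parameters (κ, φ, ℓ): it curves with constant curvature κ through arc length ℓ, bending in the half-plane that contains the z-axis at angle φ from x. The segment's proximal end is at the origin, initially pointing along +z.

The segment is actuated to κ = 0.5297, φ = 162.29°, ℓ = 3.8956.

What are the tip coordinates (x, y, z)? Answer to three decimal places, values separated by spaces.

θ = κ·ℓ = 0.5297 × 3.8956 = 2.06350 rad
ρ = (1 − cos θ)/κ = (1 − -0.47301)/0.5297 = 2.78084
z = sin θ / κ = 0.88106/0.5297 = 1.66331
x = ρ cos φ = 2.78084 × cos(162.29°) = -2.64905
y = ρ sin φ = 2.78084 × sin(162.29°) = 0.84593

-2.649 0.846 1.663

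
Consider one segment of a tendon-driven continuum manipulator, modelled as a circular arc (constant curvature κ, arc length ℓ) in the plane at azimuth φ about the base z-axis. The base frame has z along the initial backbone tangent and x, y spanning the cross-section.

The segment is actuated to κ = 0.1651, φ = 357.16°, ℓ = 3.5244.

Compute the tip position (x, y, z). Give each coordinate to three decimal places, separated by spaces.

θ = κ·ℓ = 0.1651 × 3.5244 = 0.58188 rad
ρ = (1 − cos θ)/κ = (1 − 0.83543)/0.1651 = 0.99678
z = sin θ / κ = 0.54959/0.1651 = 3.32886
x = ρ cos φ = 0.99678 × cos(357.16°) = 0.99556
y = ρ sin φ = 0.99678 × sin(357.16°) = -0.04939

0.996 -0.049 3.329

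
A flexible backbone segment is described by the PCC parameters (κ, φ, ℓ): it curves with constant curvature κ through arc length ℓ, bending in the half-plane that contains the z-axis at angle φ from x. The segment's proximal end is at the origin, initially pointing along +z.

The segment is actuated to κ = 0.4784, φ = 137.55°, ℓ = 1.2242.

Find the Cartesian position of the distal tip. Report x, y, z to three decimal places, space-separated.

θ = κ·ℓ = 0.4784 × 1.2242 = 0.58566 rad
ρ = (1 − cos θ)/κ = (1 − 0.83335)/0.4784 = 0.34835
z = sin θ / κ = 0.55275/0.4784 = 1.15541
x = ρ cos φ = 0.34835 × cos(137.55°) = -0.25704
y = ρ sin φ = 0.34835 × sin(137.55°) = 0.23512

-0.257 0.235 1.155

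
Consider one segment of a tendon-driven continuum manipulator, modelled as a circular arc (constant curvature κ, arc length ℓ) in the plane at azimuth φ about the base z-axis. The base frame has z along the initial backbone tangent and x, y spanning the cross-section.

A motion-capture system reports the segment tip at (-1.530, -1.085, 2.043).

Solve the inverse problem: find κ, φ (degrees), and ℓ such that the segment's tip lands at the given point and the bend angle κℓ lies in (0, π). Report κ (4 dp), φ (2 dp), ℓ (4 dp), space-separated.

ρ = √(x²+y²) = √(-1.530² + -1.085²) = 1.87567
φ = atan2(y, x) mod 360° = atan2(-1.085, -1.530) = 215.3424°
|p|² = ρ² + z² = 1.87567² + 2.043² = 7.69197
κ = 2ρ / |p|² = 2×1.87567 / 7.69197 = 0.48769
θ = 2·atan2(ρ, z) = 2·atan2(1.87567, 2.043) = 1.48544 rad
ℓ = θ/κ = 1.48544/0.48769 = 3.04585

0.4877 215.34 3.0459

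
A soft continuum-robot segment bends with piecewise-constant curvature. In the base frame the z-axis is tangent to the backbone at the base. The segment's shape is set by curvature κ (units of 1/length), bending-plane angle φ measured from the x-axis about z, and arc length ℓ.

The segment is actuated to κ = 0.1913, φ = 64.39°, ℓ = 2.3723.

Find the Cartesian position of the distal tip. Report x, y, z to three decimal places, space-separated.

θ = κ·ℓ = 0.1913 × 2.3723 = 0.45382 rad
ρ = (1 − cos θ)/κ = (1 − 0.89878)/0.1913 = 0.52912
z = sin θ / κ = 0.43840/0.1913 = 2.29170
x = ρ cos φ = 0.52912 × cos(64.39°) = 0.22871
y = ρ sin φ = 0.52912 × sin(64.39°) = 0.47714

0.229 0.477 2.292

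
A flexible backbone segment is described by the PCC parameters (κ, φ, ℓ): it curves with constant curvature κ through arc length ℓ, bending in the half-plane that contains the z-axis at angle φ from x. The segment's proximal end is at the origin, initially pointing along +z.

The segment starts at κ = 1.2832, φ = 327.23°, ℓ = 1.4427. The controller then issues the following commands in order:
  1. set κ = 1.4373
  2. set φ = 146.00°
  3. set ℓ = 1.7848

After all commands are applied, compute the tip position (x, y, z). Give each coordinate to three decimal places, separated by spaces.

-1.060 0.715 0.379

initial: κ=1.2832, φ=327.23°, ℓ=1.4427
cmd 1: set κ=1.4373 → (κ,φ,ℓ)=(1.4373,327.23°,1.4427) → tip=(0.8669,-0.5581,0.6096)
cmd 2: set φ=146.00° → (κ,φ,ℓ)=(1.4373,146.00°,1.4427) → tip=(-0.8548,0.5765,0.6096)
cmd 3: set ℓ=1.7848 → (κ,φ,ℓ)=(1.4373,146.00°,1.7848) → tip=(-1.0604,0.7153,0.3791)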